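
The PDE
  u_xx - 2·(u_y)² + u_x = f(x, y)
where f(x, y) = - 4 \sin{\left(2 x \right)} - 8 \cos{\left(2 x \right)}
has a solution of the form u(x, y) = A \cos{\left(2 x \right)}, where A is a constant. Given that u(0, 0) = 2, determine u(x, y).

Answer: u(x, y) = 2 \cos{\left(2 x \right)}

Derivation:
Substitute the ansatz u = A \cos{\left(2 x \right)} into the left-hand side.
Derivatives of the ansatz:
  u_xx = - 4 A \cos{\left(2 x \right)}
  u_y = 0
  u_x = - 2 A \sin{\left(2 x \right)}
Term by term:
  u_xx = - 4 A \cos{\left(2 x \right)}
  -2·(u_y)² = 0
  u_x = - 2 A \sin{\left(2 x \right)}
So the left-hand side equals
  - 2 A \sin{\left(2 x \right)} - 4 A \cos{\left(2 x \right)}
This must equal f(x, y) = - 4 \sin{\left(2 x \right)} - 8 \cos{\left(2 x \right)} identically.
Matching coefficients of the independent functions:
  [\sin{\left(2 x \right)}]:  - 2 A = -4
  [\cos{\left(2 x \right)}]:  - 4 A = -8
Solving: A = 2.
Check against the point condition:
  u(0, 0) = 2  ⟹  A = 2  ✓
Hence u(x, y) = 2 \cos{\left(2 x \right)}.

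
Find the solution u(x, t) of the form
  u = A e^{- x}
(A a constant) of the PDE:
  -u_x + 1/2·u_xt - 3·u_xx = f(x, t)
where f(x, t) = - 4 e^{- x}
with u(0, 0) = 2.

Substitute the ansatz u = A e^{- x} into the left-hand side.
Derivatives of the ansatz:
  u_x = - A e^{- x}
  u_xt = 0
  u_xx = A e^{- x}
Term by term:
  -u_x = A e^{- x}
  1/2·u_xt = 0
  -3·u_xx = - 3 A e^{- x}
So the left-hand side equals
  - 2 A e^{- x}
This must equal f(x, t) = - 4 e^{- x} identically.
Matching coefficients of the independent functions:
  [e^{- x}]:  - 2 A = -4
Solving: A = 2.
Check against the point condition:
  u(0, 0) = 2  ⟹  A = 2  ✓
Hence u(x, t) = 2 e^{- x}.

Answer: u(x, t) = 2 e^{- x}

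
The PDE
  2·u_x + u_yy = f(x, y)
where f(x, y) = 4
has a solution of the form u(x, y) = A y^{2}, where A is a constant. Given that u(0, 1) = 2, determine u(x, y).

Substitute the ansatz u = A y^{2} into the left-hand side.
Derivatives of the ansatz:
  u_x = 0
  u_yy = 2 A
Term by term:
  2·u_x = 0
  u_yy = 2 A
So the left-hand side equals
  2 A
This must equal f(x, y) = 4 identically.
Matching coefficients of the independent functions:
  [constant term]:  2 A = 4
Solving: A = 2.
Check against the point condition:
  u(0, 1) = 2  ⟹  A = 2  ✓
Hence u(x, y) = 2 y^{2}.

Answer: u(x, y) = 2 y^{2}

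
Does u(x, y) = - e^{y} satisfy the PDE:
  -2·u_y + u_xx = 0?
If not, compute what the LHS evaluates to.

Answer: No, the LHS evaluates to 2 e^{y}

Derivation:
Evaluate each term of the left-hand side for u = - e^{y}.
Derivatives:
  u_y = - e^{y}
  u_xx = 0
Terms:
  -2·u_y = 2 e^{y}
  u_xx = 0
Sum: LHS = 2 e^{y}
Given right-hand side: 0. Difference LHS − RHS = 2 e^{y} ≠ 0, so u is not a solution.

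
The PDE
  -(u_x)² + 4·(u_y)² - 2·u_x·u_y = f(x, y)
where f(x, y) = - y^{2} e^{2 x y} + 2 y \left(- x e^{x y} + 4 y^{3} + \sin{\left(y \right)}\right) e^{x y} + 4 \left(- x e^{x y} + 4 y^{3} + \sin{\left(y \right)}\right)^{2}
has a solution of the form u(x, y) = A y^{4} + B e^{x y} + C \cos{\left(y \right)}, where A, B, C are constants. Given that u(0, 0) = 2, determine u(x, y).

Substitute the ansatz u = A y^{4} + B e^{x y} + C \cos{\left(y \right)} into the left-hand side.
Derivatives of the ansatz:
  u_x = B y e^{x y}
  u_y = 4 A y^{3} + B x e^{x y} - C \sin{\left(y \right)}
Term by term:
  -(u_x)² = - B^{2} y^{2} e^{2 x y}
  4·(u_y)² = 64 A^{2} y^{6} + 32 A B x y^{3} e^{x y} - 32 A C y^{3} \sin{\left(y \right)} + 4 B^{2} x^{2} e^{2 x y} - 8 B C x e^{x y} \sin{\left(y \right)} + 4 C^{2} \sin^{2}{\left(y \right)}
  -2·u_x·u_y = - 8 A B y^{4} e^{x y} - 2 B^{2} x y e^{2 x y} + 2 B C y e^{x y} \sin{\left(y \right)}
So the left-hand side equals
  64 A^{2} y^{6} + 32 A B x y^{3} e^{x y} - 8 A B y^{4} e^{x y} - 32 A C y^{3} \sin{\left(y \right)} + 4 B^{2} x^{2} e^{2 x y} - 2 B^{2} x y e^{2 x y} - B^{2} y^{2} e^{2 x y} - 8 B C x e^{x y} \sin{\left(y \right)} + 2 B C y e^{x y} \sin{\left(y \right)} + 4 C^{2} \sin^{2}{\left(y \right)}
This must equal f(x, y) identically; expanded, f = 4 x^{2} e^{2 x y} - 32 x y^{3} e^{x y} - 2 x y e^{2 x y} - 8 x e^{x y} \sin{\left(y \right)} + 64 y^{6} + 8 y^{4} e^{x y} + 32 y^{3} \sin{\left(y \right)} - y^{2} e^{2 x y} + 2 y e^{x y} \sin{\left(y \right)} + 4 \sin^{2}{\left(y \right)}.
Matching coefficients of the independent functions:
  [y^{6}]:  64 A^{2} = 64
  [x^{2} e^{2 x y}]:  4 B^{2} = 4
  [y^{2} e^{2 x y}]:  - B^{2} = -1
  [y^{3} \sin{\left(y \right)}]:  - 32 A C = 32
  [y^{4} e^{x y}]:  - 8 A B = 8
  [x y e^{2 x y}]:  - 2 B^{2} = -2
  [x y^{3} e^{x y}]:  32 A B = -32
  [x e^{x y} \sin{\left(y \right)}]:  - 8 B C = -8
  [y e^{x y} \sin{\left(y \right)}]:  2 B C = 2
  [\sin^{2}{\left(y \right)}]:  4 C^{2} = 4
These equations allow (A, B, C) = (-1, 1, 1) or (1, -1, -1).
Impose the point condition(s):
  u(0, 0) = 2  ⟹  B + C = 2
Only A = -1, B = 1, C = 1 satisfies everything.
Hence u(x, y) = - y^{4} + e^{x y} + \cos{\left(y \right)}.

Answer: u(x, y) = - y^{4} + e^{x y} + \cos{\left(y \right)}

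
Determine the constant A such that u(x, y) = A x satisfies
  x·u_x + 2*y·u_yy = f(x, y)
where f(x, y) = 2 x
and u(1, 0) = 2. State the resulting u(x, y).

Answer: u(x, y) = 2 x

Derivation:
Substitute the ansatz u = A x into the left-hand side.
Derivatives of the ansatz:
  u_x = A
  u_yy = 0
Term by term:
  x·u_x = A x
  2*y·u_yy = 0
So the left-hand side equals
  A x
This must equal f(x, y) = 2 x identically.
Matching coefficients of the independent functions:
  [x]:  A = 2
Solving: A = 2.
Check against the point condition:
  u(1, 0) = 2  ⟹  A = 2  ✓
Hence u(x, y) = 2 x.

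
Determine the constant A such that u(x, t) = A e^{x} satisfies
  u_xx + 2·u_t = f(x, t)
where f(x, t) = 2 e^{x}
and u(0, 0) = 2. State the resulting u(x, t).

Substitute the ansatz u = A e^{x} into the left-hand side.
Derivatives of the ansatz:
  u_xx = A e^{x}
  u_t = 0
Term by term:
  u_xx = A e^{x}
  2·u_t = 0
So the left-hand side equals
  A e^{x}
This must equal f(x, t) = 2 e^{x} identically.
Matching coefficients of the independent functions:
  [e^{x}]:  A = 2
Solving: A = 2.
Check against the point condition:
  u(0, 0) = 2  ⟹  A = 2  ✓
Hence u(x, t) = 2 e^{x}.

Answer: u(x, t) = 2 e^{x}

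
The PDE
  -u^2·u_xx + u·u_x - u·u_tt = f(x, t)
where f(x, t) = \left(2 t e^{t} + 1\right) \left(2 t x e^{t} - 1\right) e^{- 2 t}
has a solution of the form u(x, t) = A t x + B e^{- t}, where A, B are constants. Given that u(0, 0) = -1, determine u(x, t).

Substitute the ansatz u = A t x + B e^{- t} into the left-hand side.
Derivatives of the ansatz:
  u_xx = 0
  u_x = A t
  u_tt = B e^{- t}
Term by term:
  -u^2·u_xx = 0
  u·u_x = A^{2} t^{2} x + A B t e^{- t}
  -u·u_tt = - A B t x e^{- t} - B^{2} e^{- 2 t}
So the left-hand side equals
  A^{2} t^{2} x - A B t x e^{- t} + A B t e^{- t} - B^{2} e^{- 2 t}
This must equal f(x, t) identically; expanded, f = 4 t^{2} x + 2 t x e^{- t} - 2 t e^{- t} - e^{- 2 t}.
Matching coefficients of the independent functions:
  [t e^{- t}]:  A B = -2
  [t^{2} x]:  A^{2} = 4
  [t x e^{- t}]:  - A B = 2
  [e^{- 2 t}]:  - B^{2} = -1
These equations allow (A, B) = (-2, 1) or (2, -1).
Impose the point condition(s):
  u(0, 0) = -1  ⟹  B = -1
Only A = 2, B = -1 satisfies everything.
Hence u(x, t) = 2 t x - e^{- t}.

Answer: u(x, t) = 2 t x - e^{- t}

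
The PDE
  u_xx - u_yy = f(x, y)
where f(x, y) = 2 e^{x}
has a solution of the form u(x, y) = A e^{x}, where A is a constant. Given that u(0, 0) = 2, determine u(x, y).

Substitute the ansatz u = A e^{x} into the left-hand side.
Derivatives of the ansatz:
  u_xx = A e^{x}
  u_yy = 0
Term by term:
  u_xx = A e^{x}
  -u_yy = 0
So the left-hand side equals
  A e^{x}
This must equal f(x, y) = 2 e^{x} identically.
Matching coefficients of the independent functions:
  [e^{x}]:  A = 2
Solving: A = 2.
Check against the point condition:
  u(0, 0) = 2  ⟹  A = 2  ✓
Hence u(x, y) = 2 e^{x}.

Answer: u(x, y) = 2 e^{x}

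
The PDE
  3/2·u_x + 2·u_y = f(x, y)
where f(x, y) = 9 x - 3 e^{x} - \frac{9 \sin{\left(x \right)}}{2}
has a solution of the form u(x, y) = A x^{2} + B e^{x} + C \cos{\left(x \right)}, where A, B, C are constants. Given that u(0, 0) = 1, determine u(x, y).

Substitute the ansatz u = A x^{2} + B e^{x} + C \cos{\left(x \right)} into the left-hand side.
Derivatives of the ansatz:
  u_x = 2 A x + B e^{x} - C \sin{\left(x \right)}
  u_y = 0
Term by term:
  3/2·u_x = 3 A x + \frac{3 B e^{x}}{2} - \frac{3 C \sin{\left(x \right)}}{2}
  2·u_y = 0
So the left-hand side equals
  3 A x + \frac{3 B e^{x}}{2} - \frac{3 C \sin{\left(x \right)}}{2}
This must equal f(x, y) = 9 x - 3 e^{x} - \frac{9 \sin{\left(x \right)}}{2} identically.
Matching coefficients of the independent functions:
  [x]:  3 A = 9
  [e^{x}]:  \frac{3 B}{2} = -3
  [\sin{\left(x \right)}]:  - \frac{3 C}{2} = - \frac{9}{2}
Solving: A = 3, B = -2, C = 3.
Check against the point condition:
  u(0, 0) = 1  ⟹  B + C = 1  ✓
Hence u(x, y) = 3 x^{2} - 2 e^{x} + 3 \cos{\left(x \right)}.

Answer: u(x, y) = 3 x^{2} - 2 e^{x} + 3 \cos{\left(x \right)}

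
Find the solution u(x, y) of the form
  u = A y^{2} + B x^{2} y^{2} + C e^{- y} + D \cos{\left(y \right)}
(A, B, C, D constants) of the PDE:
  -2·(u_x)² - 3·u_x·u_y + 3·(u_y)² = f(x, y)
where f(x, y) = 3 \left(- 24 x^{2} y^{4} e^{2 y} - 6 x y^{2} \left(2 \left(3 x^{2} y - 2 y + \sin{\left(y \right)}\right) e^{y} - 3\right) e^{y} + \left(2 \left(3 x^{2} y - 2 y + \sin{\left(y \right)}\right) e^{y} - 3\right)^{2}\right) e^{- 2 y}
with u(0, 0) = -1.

Answer: u(x, y) = - 3 x^{2} y^{2} + 2 y^{2} + 2 \cos{\left(y \right)} - 3 e^{- y}

Derivation:
Substitute the ansatz u = A y^{2} + B x^{2} y^{2} + C e^{- y} + D \cos{\left(y \right)} into the left-hand side.
Derivatives of the ansatz:
  u_x = 2 B x y^{2}
  u_y = 2 A y + 2 B x^{2} y - C e^{- y} - D \sin{\left(y \right)}
Term by term:
  -2·(u_x)² = - 8 B^{2} x^{2} y^{4}
  -3·u_x·u_y = - 12 A B x y^{3} - 12 B^{2} x^{3} y^{3} + 6 B C x y^{2} e^{- y} + 6 B D x y^{2} \sin{\left(y \right)}
  3·(u_y)² = 12 A^{2} y^{2} + 24 A B x^{2} y^{2} - 12 A C y e^{- y} - 12 A D y \sin{\left(y \right)} + 12 B^{2} x^{4} y^{2} - 12 B C x^{2} y e^{- y} - 12 B D x^{2} y \sin{\left(y \right)} + 3 C^{2} e^{- 2 y} + 6 C D e^{- y} \sin{\left(y \right)} + 3 D^{2} \sin^{2}{\left(y \right)}
So the left-hand side equals
  12 A^{2} y^{2} + 24 A B x^{2} y^{2} - 12 A B x y^{3} - 12 A C y e^{- y} - 12 A D y \sin{\left(y \right)} + 12 B^{2} x^{4} y^{2} - 12 B^{2} x^{3} y^{3} - 8 B^{2} x^{2} y^{4} - 12 B C x^{2} y e^{- y} + 6 B C x y^{2} e^{- y} - 12 B D x^{2} y \sin{\left(y \right)} + 6 B D x y^{2} \sin{\left(y \right)} + 3 C^{2} e^{- 2 y} + 6 C D e^{- y} \sin{\left(y \right)} + 3 D^{2} \sin^{2}{\left(y \right)}
This must equal f(x, y) identically; expanded, f = 108 x^{4} y^{2} - 108 x^{3} y^{3} - 72 x^{2} y^{4} - 144 x^{2} y^{2} + 72 x^{2} y \sin{\left(y \right)} - 108 x^{2} y e^{- y} + 72 x y^{3} - 36 x y^{2} \sin{\left(y \right)} + 54 x y^{2} e^{- y} + 48 y^{2} - 48 y \sin{\left(y \right)} + 72 y e^{- y} + 12 \sin^{2}{\left(y \right)} - 36 e^{- y} \sin{\left(y \right)} + 27 e^{- 2 y}.
Matching coefficients of the independent functions:
(each divided by its leading coefficient; functions giving the same equation are listed together)
  [y^{2}]:  A^{2} - 4 = 0
  [x y^{3}, x^{2} y^{2}]:  A B + 6 = 0
  [x^{2} y^{4}, x^{3} y^{3}, x^{4} y^{2}]:  B^{2} - 9 = 0
  [y e^{- y}]:  A C + 6 = 0
  [y \sin{\left(y \right)}]:  A D - 4 = 0
  [e^{- y} \sin{\left(y \right)}]:  C D + 6 = 0
  [x y^{2} e^{- y}, x^{2} y e^{- y}]:  B C - 9 = 0
  [x y^{2} \sin{\left(y \right)}, x^{2} y \sin{\left(y \right)}]:  B D + 6 = 0
  [e^{- 2 y}]:  C^{2} - 9 = 0
  [\sin^{2}{\left(y \right)}]:  D^{2} - 4 = 0
These equations allow (A, B, C, D) = (-2, 3, 3, -2) or (2, -3, -3, 2).
Impose the point condition(s):
  u(0, 0) = -1  ⟹  C + D = -1
Only A = 2, B = -3, C = -3, D = 2 satisfies everything.
Hence u(x, y) = - 3 x^{2} y^{2} + 2 y^{2} + 2 \cos{\left(y \right)} - 3 e^{- y}.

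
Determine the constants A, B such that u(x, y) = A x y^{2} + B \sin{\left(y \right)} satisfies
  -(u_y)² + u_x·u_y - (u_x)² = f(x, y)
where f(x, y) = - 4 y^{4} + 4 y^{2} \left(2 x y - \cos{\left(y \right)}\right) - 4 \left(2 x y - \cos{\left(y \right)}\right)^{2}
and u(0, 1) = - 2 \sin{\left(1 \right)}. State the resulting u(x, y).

Substitute the ansatz u = A x y^{2} + B \sin{\left(y \right)} into the left-hand side.
Derivatives of the ansatz:
  u_y = 2 A x y + B \cos{\left(y \right)}
  u_x = A y^{2}
Term by term:
  -(u_y)² = - 4 A^{2} x^{2} y^{2} - 4 A B x y \cos{\left(y \right)} - B^{2} \cos^{2}{\left(y \right)}
  u_x·u_y = 2 A^{2} x y^{3} + A B y^{2} \cos{\left(y \right)}
  -(u_x)² = - A^{2} y^{4}
So the left-hand side equals
  - 4 A^{2} x^{2} y^{2} + 2 A^{2} x y^{3} - A^{2} y^{4} - 4 A B x y \cos{\left(y \right)} + A B y^{2} \cos{\left(y \right)} - B^{2} \cos^{2}{\left(y \right)}
This must equal f(x, y) identically; expanded, f = - 16 x^{2} y^{2} + 8 x y^{3} + 16 x y \cos{\left(y \right)} - 4 y^{4} - 4 y^{2} \cos{\left(y \right)} - 4 \cos^{2}{\left(y \right)}.
Matching coefficients of the independent functions:
  [y^{4}]:  - A^{2} = -4
  [x y^{3}]:  2 A^{2} = 8
  [x^{2} y^{2}]:  - 4 A^{2} = -16
  [y^{2} \cos{\left(y \right)}]:  A B = -4
  [x y \cos{\left(y \right)}]:  - 4 A B = 16
  [\cos^{2}{\left(y \right)}]:  - B^{2} = -4
These equations allow (A, B) = (-2, 2) or (2, -2).
Impose the point condition(s):
  u(0, 1) = - 2 \sin{\left(1 \right)}  ⟹  B \sin{\left(1 \right)} = - 2 \sin{\left(1 \right)}
Only A = 2, B = -2 satisfies everything.
Hence u(x, y) = 2 x y^{2} - 2 \sin{\left(y \right)}.

Answer: u(x, y) = 2 x y^{2} - 2 \sin{\left(y \right)}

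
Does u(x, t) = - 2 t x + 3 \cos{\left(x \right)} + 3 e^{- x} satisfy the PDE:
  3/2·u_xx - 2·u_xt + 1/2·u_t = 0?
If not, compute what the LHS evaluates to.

Evaluate each term of the left-hand side for u = - 2 t x + 3 \cos{\left(x \right)} + 3 e^{- x}.
Derivatives:
  u_xx = - 3 \cos{\left(x \right)} + 3 e^{- x}
  u_xt = -2
  u_t = - 2 x
Terms:
  3/2·u_xx = - \frac{9 \cos{\left(x \right)}}{2} + \frac{9 e^{- x}}{2}
  -2·u_xt = 4
  1/2·u_t = - x
Sum: LHS = - x - \frac{9 \cos{\left(x \right)}}{2} + 4 + \frac{9 e^{- x}}{2}
Given right-hand side: 0. Difference LHS − RHS = - x - \frac{9 \cos{\left(x \right)}}{2} + 4 + \frac{9 e^{- x}}{2} ≠ 0, so u is not a solution.

Answer: No, the LHS evaluates to - x - \frac{9 \cos{\left(x \right)}}{2} + 4 + \frac{9 e^{- x}}{2}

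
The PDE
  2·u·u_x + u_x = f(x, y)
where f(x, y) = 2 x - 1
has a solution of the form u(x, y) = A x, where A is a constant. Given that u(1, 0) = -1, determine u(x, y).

Substitute the ansatz u = A x into the left-hand side.
Derivatives of the ansatz:
  u_x = A
Term by term:
  2·u·u_x = 2 A^{2} x
  u_x = A
So the left-hand side equals
  2 A^{2} x + A
This must equal f(x, y) = 2 x - 1 identically.
Matching coefficients of the independent functions:
  [constant term]:  A = -1
  [x]:  2 A^{2} = 2
Solving: A = -1.
Check against the point condition:
  u(1, 0) = -1  ⟹  A = -1  ✓
Hence u(x, y) = - x.

Answer: u(x, y) = - x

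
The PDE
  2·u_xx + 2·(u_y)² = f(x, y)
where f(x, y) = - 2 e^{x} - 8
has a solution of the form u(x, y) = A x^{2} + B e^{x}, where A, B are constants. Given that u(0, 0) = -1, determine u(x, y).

Answer: u(x, y) = - 2 x^{2} - e^{x}

Derivation:
Substitute the ansatz u = A x^{2} + B e^{x} into the left-hand side.
Derivatives of the ansatz:
  u_xx = 2 A + B e^{x}
  u_y = 0
Term by term:
  2·u_xx = 4 A + 2 B e^{x}
  2·(u_y)² = 0
So the left-hand side equals
  4 A + 2 B e^{x}
This must equal f(x, y) = - 2 e^{x} - 8 identically.
Matching coefficients of the independent functions:
  [constant term]:  4 A = -8
  [e^{x}]:  2 B = -2
Solving: A = -2, B = -1.
Check against the point condition:
  u(0, 0) = -1  ⟹  B = -1  ✓
Hence u(x, y) = - 2 x^{2} - e^{x}.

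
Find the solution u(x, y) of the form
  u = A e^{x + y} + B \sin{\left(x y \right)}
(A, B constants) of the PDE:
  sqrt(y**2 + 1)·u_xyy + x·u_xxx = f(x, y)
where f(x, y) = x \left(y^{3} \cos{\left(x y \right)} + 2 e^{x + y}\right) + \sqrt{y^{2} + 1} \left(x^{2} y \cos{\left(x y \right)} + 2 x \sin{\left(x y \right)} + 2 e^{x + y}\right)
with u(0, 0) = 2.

Answer: u(x, y) = 2 e^{x + y} - \sin{\left(x y \right)}

Derivation:
Substitute the ansatz u = A e^{x + y} + B \sin{\left(x y \right)} into the left-hand side.
Derivatives of the ansatz:
  u_xyy = A e^{x} e^{y} - B x^{2} y \cos{\left(x y \right)} - 2 B x \sin{\left(x y \right)}
  u_xxx = A e^{x} e^{y} - B y^{3} \cos{\left(x y \right)}
Term by term:
  sqrt(y**2 + 1)·u_xyy = A \sqrt{y^{2} + 1} e^{x} e^{y} - B x^{2} y \sqrt{y^{2} + 1} \cos{\left(x y \right)} - 2 B x \sqrt{y^{2} + 1} \sin{\left(x y \right)}
  x·u_xxx = A x e^{x} e^{y} - B x y^{3} \cos{\left(x y \right)}
So the left-hand side equals
  A x e^{x} e^{y} + A \sqrt{y^{2} + 1} e^{x} e^{y} - B x^{2} y \sqrt{y^{2} + 1} \cos{\left(x y \right)} - B x y^{3} \cos{\left(x y \right)} - 2 B x \sqrt{y^{2} + 1} \sin{\left(x y \right)}
This must equal f(x, y) identically; expanded, f = x^{2} y \sqrt{y^{2} + 1} \cos{\left(x y \right)} + x y^{3} \cos{\left(x y \right)} + 2 x \sqrt{y^{2} + 1} \sin{\left(x y \right)} + 2 x e^{x} e^{y} + 2 \sqrt{y^{2} + 1} e^{x} e^{y}.
Matching coefficients of the independent functions:
  [x y^{3} \cos{\left(x y \right)}, x^{2} y \sqrt{y^{2} + 1} \cos{\left(x y \right)}]:  - B = 1
  [x \sqrt{y^{2} + 1} \sin{\left(x y \right)}]:  - 2 B = 2
  [x e^{x} e^{y}, \sqrt{y^{2} + 1} e^{x} e^{y}]:  A = 2
Solving: A = 2, B = -1.
Check against the point condition:
  u(0, 0) = 2  ⟹  A = 2  ✓
Hence u(x, y) = 2 e^{x + y} - \sin{\left(x y \right)}.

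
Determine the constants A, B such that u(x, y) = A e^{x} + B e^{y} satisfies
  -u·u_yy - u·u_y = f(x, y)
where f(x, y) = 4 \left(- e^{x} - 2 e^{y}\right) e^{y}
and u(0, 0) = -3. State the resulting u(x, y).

Substitute the ansatz u = A e^{x} + B e^{y} into the left-hand side.
Derivatives of the ansatz:
  u_yy = B e^{y}
  u_y = B e^{y}
Term by term:
  -u·u_yy = - A B e^{x} e^{y} - B^{2} e^{2 y}
  -u·u_y = - A B e^{x} e^{y} - B^{2} e^{2 y}
So the left-hand side equals
  - 2 A B e^{x} e^{y} - 2 B^{2} e^{2 y}
This must equal f(x, y) = 4 \left(- e^{x} - 2 e^{y}\right) e^{y} identically.
Matching coefficients of the independent functions:
  [e^{x} e^{y}]:  - 2 A B = -4
  [e^{2 y}]:  - 2 B^{2} = -8
These equations allow (A, B) = (-1, -2) or (1, 2).
Impose the point condition(s):
  u(0, 0) = -3  ⟹  A + B = -3
Only A = -1, B = -2 satisfies everything.
Hence u(x, y) = - e^{x} - 2 e^{y}.

Answer: u(x, y) = - e^{x} - 2 e^{y}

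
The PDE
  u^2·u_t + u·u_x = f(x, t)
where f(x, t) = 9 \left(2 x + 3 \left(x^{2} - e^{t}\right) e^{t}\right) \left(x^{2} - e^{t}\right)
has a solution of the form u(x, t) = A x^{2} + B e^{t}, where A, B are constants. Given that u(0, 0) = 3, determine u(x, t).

Answer: u(x, t) = - 3 x^{2} + 3 e^{t}

Derivation:
Substitute the ansatz u = A x^{2} + B e^{t} into the left-hand side.
Derivatives of the ansatz:
  u_t = B e^{t}
  u_x = 2 A x
Term by term:
  u^2·u_t = A^{2} B x^{4} e^{t} + 2 A B^{2} x^{2} e^{2 t} + B^{3} e^{3 t}
  u·u_x = 2 A^{2} x^{3} + 2 A B x e^{t}
So the left-hand side equals
  A^{2} B x^{4} e^{t} + 2 A^{2} x^{3} + 2 A B^{2} x^{2} e^{2 t} + 2 A B x e^{t} + B^{3} e^{3 t}
This must equal f(x, t) identically; expanded, f = 27 x^{4} e^{t} + 18 x^{3} - 54 x^{2} e^{2 t} - 18 x e^{t} + 27 e^{3 t}.
Matching coefficients of the independent functions:
  [x^{3}]:  2 A^{2} = 18
  [x e^{t}]:  2 A B = -18
  [x^{2} e^{2 t}]:  2 A B^{2} = -54
  [x^{4} e^{t}]:  A^{2} B = 27
  [e^{3 t}]:  B^{3} = 27
Solving: A = -3, B = 3.
Check against the point condition:
  u(0, 0) = 3  ⟹  B = 3  ✓
Hence u(x, t) = - 3 x^{2} + 3 e^{t}.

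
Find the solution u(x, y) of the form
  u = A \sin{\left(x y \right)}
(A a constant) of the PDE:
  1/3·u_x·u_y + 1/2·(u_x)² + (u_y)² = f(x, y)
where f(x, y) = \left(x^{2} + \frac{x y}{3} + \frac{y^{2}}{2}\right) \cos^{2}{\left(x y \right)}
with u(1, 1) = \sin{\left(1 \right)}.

Substitute the ansatz u = A \sin{\left(x y \right)} into the left-hand side.
Derivatives of the ansatz:
  u_x = A y \cos{\left(x y \right)}
  u_y = A x \cos{\left(x y \right)}
Term by term:
  1/3·u_x·u_y = \frac{A^{2} x y \cos^{2}{\left(x y \right)}}{3}
  1/2·(u_x)² = \frac{A^{2} y^{2} \cos^{2}{\left(x y \right)}}{2}
  (u_y)² = A^{2} x^{2} \cos^{2}{\left(x y \right)}
So the left-hand side equals
  A^{2} x^{2} \cos^{2}{\left(x y \right)} + \frac{A^{2} x y \cos^{2}{\left(x y \right)}}{3} + \frac{A^{2} y^{2} \cos^{2}{\left(x y \right)}}{2}
This must equal f(x, y) identically; expanded, f = x^{2} \cos^{2}{\left(x y \right)} + \frac{x y \cos^{2}{\left(x y \right)}}{3} + \frac{y^{2} \cos^{2}{\left(x y \right)}}{2}.
Matching coefficients of the independent functions:
  [x^{2} \cos^{2}{\left(x y \right)}]:  A^{2} = 1
  [y^{2} \cos^{2}{\left(x y \right)}]:  \frac{A^{2}}{2} = \frac{1}{2}
  [x y \cos^{2}{\left(x y \right)}]:  \frac{A^{2}}{3} = \frac{1}{3}
These equations allow (A) = (-1) or (1).
Impose the point condition(s):
  u(1, 1) = \sin{\left(1 \right)}  ⟹  A \sin{\left(1 \right)} = \sin{\left(1 \right)}
Only A = 1 satisfies everything.
Hence u(x, y) = \sin{\left(x y \right)}.

Answer: u(x, y) = \sin{\left(x y \right)}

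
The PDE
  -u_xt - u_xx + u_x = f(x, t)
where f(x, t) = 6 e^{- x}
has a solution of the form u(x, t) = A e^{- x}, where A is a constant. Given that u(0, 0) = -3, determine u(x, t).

Answer: u(x, t) = - 3 e^{- x}

Derivation:
Substitute the ansatz u = A e^{- x} into the left-hand side.
Derivatives of the ansatz:
  u_xt = 0
  u_xx = A e^{- x}
  u_x = - A e^{- x}
Term by term:
  -u_xt = 0
  -u_xx = - A e^{- x}
  u_x = - A e^{- x}
So the left-hand side equals
  - 2 A e^{- x}
This must equal f(x, t) = 6 e^{- x} identically.
Matching coefficients of the independent functions:
  [e^{- x}]:  - 2 A = 6
Solving: A = -3.
Check against the point condition:
  u(0, 0) = -3  ⟹  A = -3  ✓
Hence u(x, t) = - 3 e^{- x}.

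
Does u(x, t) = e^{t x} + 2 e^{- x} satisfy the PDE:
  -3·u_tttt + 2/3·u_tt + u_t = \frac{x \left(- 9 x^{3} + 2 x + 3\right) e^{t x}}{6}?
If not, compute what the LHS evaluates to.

Evaluate each term of the left-hand side for u = e^{t x} + 2 e^{- x}.
Derivatives:
  u_tttt = x^{4} e^{t x}
  u_tt = x^{2} e^{t x}
  u_t = x e^{t x}
Terms:
  -3·u_tttt = - 3 x^{4} e^{t x}
  2/3·u_tt = \frac{2 x^{2} e^{t x}}{3}
  u_t = x e^{t x}
Sum: LHS = \frac{x \left(- 9 x^{3} + 2 x + 3\right) e^{t x}}{3}
Given right-hand side: \frac{x \left(- 9 x^{3} + 2 x + 3\right) e^{t x}}{6}. Difference LHS − RHS = \frac{x \left(- 9 x^{3} + 2 x + 3\right) e^{t x}}{6} ≠ 0, so u is not a solution.

Answer: No, the LHS evaluates to \frac{x \left(- 9 x^{3} + 2 x + 3\right) e^{t x}}{3}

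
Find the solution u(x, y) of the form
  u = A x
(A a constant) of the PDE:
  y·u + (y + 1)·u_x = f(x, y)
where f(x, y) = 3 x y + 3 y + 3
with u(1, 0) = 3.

Substitute the ansatz u = A x into the left-hand side.
Derivatives of the ansatz:
  u_x = A
Term by term:
  y·u = A x y
  (y + 1)·u_x = A y + A
So the left-hand side equals
  A x y + A y + A
This must equal f(x, y) = 3 x y + 3 y + 3 identically.
Matching coefficients of the independent functions:
  [constant term, y, x y]:  A = 3
Solving: A = 3.
Check against the point condition:
  u(1, 0) = 3  ⟹  A = 3  ✓
Hence u(x, y) = 3 x.

Answer: u(x, y) = 3 x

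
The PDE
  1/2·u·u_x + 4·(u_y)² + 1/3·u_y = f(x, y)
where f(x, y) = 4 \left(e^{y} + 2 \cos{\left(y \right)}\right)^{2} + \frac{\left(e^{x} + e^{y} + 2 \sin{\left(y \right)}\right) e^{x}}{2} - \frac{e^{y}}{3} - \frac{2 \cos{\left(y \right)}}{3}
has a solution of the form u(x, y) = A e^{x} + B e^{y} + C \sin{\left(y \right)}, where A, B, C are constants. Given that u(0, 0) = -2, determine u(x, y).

Answer: u(x, y) = - e^{x} - e^{y} - 2 \sin{\left(y \right)}

Derivation:
Substitute the ansatz u = A e^{x} + B e^{y} + C \sin{\left(y \right)} into the left-hand side.
Derivatives of the ansatz:
  u_x = A e^{x}
  u_y = B e^{y} + C \cos{\left(y \right)}
Term by term:
  1/2·u·u_x = \frac{A^{2} e^{2 x}}{2} + \frac{A B e^{x} e^{y}}{2} + \frac{A C e^{x} \sin{\left(y \right)}}{2}
  4·(u_y)² = 4 B^{2} e^{2 y} + 8 B C e^{y} \cos{\left(y \right)} + 4 C^{2} \cos^{2}{\left(y \right)}
  1/3·u_y = \frac{B e^{y}}{3} + \frac{C \cos{\left(y \right)}}{3}
So the left-hand side equals
  \frac{A^{2} e^{2 x}}{2} + \frac{A B e^{x} e^{y}}{2} + \frac{A C e^{x} \sin{\left(y \right)}}{2} + 4 B^{2} e^{2 y} + 8 B C e^{y} \cos{\left(y \right)} + \frac{B e^{y}}{3} + 4 C^{2} \cos^{2}{\left(y \right)} + \frac{C \cos{\left(y \right)}}{3}
This must equal f(x, y) identically; expanded, f = \frac{e^{2 x}}{2} + \frac{e^{x} e^{y}}{2} + e^{x} \sin{\left(y \right)} + 4 e^{2 y} + 16 e^{y} \cos{\left(y \right)} - \frac{e^{y}}{3} + 16 \cos^{2}{\left(y \right)} - \frac{2 \cos{\left(y \right)}}{3}.
Matching coefficients of the independent functions:
  [e^{x} e^{y}]:  \frac{A B}{2} = \frac{1}{2}
  [e^{x} \sin{\left(y \right)}]:  \frac{A C}{2} = 1
  [e^{y} \cos{\left(y \right)}]:  8 B C = 16
  [e^{2 x}]:  \frac{A^{2}}{2} = \frac{1}{2}
  [e^{y}]:  \frac{B}{3} = - \frac{1}{3}
  [e^{2 y}]:  4 B^{2} = 4
  [\cos{\left(y \right)}]:  \frac{C}{3} = - \frac{2}{3}
  [\cos^{2}{\left(y \right)}]:  4 C^{2} = 16
Solving: A = -1, B = -1, C = -2.
Check against the point condition:
  u(0, 0) = -2  ⟹  A + B = -2  ✓
Hence u(x, y) = - e^{x} - e^{y} - 2 \sin{\left(y \right)}.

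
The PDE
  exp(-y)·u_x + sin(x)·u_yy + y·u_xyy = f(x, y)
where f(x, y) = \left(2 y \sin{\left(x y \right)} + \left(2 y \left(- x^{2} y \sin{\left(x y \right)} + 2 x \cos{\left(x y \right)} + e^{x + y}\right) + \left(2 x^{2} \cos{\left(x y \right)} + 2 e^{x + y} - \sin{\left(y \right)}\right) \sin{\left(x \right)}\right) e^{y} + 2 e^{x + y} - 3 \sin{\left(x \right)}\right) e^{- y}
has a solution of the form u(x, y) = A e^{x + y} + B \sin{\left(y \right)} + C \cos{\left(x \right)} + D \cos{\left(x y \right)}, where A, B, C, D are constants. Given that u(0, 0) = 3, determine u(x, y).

Substitute the ansatz u = A e^{x + y} + B \sin{\left(y \right)} + C \cos{\left(x \right)} + D \cos{\left(x y \right)} into the left-hand side.
Derivatives of the ansatz:
  u_x = A e^{x} e^{y} - C \sin{\left(x \right)} - D y \sin{\left(x y \right)}
  u_yy = A e^{x} e^{y} - B \sin{\left(y \right)} - D x^{2} \cos{\left(x y \right)}
  u_xyy = A e^{x} e^{y} + D x^{2} y \sin{\left(x y \right)} - 2 D x \cos{\left(x y \right)}
Term by term:
  exp(-y)·u_x = A e^{x} - C e^{- y} \sin{\left(x \right)} - D y e^{- y} \sin{\left(x y \right)}
  sin(x)·u_yy = A e^{x} e^{y} \sin{\left(x \right)} - B \sin{\left(x \right)} \sin{\left(y \right)} - D x^{2} \sin{\left(x \right)} \cos{\left(x y \right)}
  y·u_xyy = A y e^{x} e^{y} + D x^{2} y^{2} \sin{\left(x y \right)} - 2 D x y \cos{\left(x y \right)}
So the left-hand side equals
  A y e^{x} e^{y} + A e^{x} e^{y} \sin{\left(x \right)} + A e^{x} - B \sin{\left(x \right)} \sin{\left(y \right)} - C e^{- y} \sin{\left(x \right)} + D x^{2} y^{2} \sin{\left(x y \right)} - D x^{2} \sin{\left(x \right)} \cos{\left(x y \right)} - 2 D x y \cos{\left(x y \right)} - D y e^{- y} \sin{\left(x y \right)}
This must equal f(x, y) identically; expanded, f = - 2 x^{2} y^{2} \sin{\left(x y \right)} + 2 x^{2} \sin{\left(x \right)} \cos{\left(x y \right)} + 4 x y \cos{\left(x y \right)} + 2 y e^{x} e^{y} + 2 y e^{- y} \sin{\left(x y \right)} + 2 e^{x} e^{y} \sin{\left(x \right)} + 2 e^{x} - \sin{\left(x \right)} \sin{\left(y \right)} - 3 e^{- y} \sin{\left(x \right)}.
Matching coefficients of the independent functions:
  [e^{- y} \sin{\left(x \right)}]:  - C = -3
  [\sin{\left(x \right)} \sin{\left(y \right)}]:  - B = -1
  [x y \cos{\left(x y \right)}]:  - 2 D = 4
  [x^{2} y^{2} \sin{\left(x y \right)}]:  D = -2
  [x^{2} \sin{\left(x \right)} \cos{\left(x y \right)}, y e^{- y} \sin{\left(x y \right)}]:  - D = 2
  [y e^{x} e^{y}, e^{x} e^{y} \sin{\left(x \right)}, e^{x}]:  A = 2
Solving: A = 2, B = 1, C = 3, D = -2.
Check against the point condition:
  u(0, 0) = 3  ⟹  A + C + D = 3  ✓
Hence u(x, y) = 2 e^{x + y} + \sin{\left(y \right)} + 3 \cos{\left(x \right)} - 2 \cos{\left(x y \right)}.

Answer: u(x, y) = 2 e^{x + y} + \sin{\left(y \right)} + 3 \cos{\left(x \right)} - 2 \cos{\left(x y \right)}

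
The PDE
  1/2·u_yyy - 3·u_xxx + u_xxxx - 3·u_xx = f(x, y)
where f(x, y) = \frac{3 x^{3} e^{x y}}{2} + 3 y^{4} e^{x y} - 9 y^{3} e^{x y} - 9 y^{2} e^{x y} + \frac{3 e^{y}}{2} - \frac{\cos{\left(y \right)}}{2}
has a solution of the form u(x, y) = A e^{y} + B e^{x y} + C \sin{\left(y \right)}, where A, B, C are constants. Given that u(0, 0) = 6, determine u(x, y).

Substitute the ansatz u = A e^{y} + B e^{x y} + C \sin{\left(y \right)} into the left-hand side.
Derivatives of the ansatz:
  u_yyy = A e^{y} + B x^{3} e^{x y} - C \cos{\left(y \right)}
  u_xxx = B y^{3} e^{x y}
  u_xxxx = B y^{4} e^{x y}
  u_xx = B y^{2} e^{x y}
Term by term:
  1/2·u_yyy = \frac{A e^{y}}{2} + \frac{B x^{3} e^{x y}}{2} - \frac{C \cos{\left(y \right)}}{2}
  -3·u_xxx = - 3 B y^{3} e^{x y}
  u_xxxx = B y^{4} e^{x y}
  -3·u_xx = - 3 B y^{2} e^{x y}
So the left-hand side equals
  \frac{A e^{y}}{2} + \frac{B x^{3} e^{x y}}{2} + B y^{4} e^{x y} - 3 B y^{3} e^{x y} - 3 B y^{2} e^{x y} - \frac{C \cos{\left(y \right)}}{2}
This must equal f(x, y) = \frac{3 x^{3} e^{x y}}{2} + 3 y^{4} e^{x y} - 9 y^{3} e^{x y} - 9 y^{2} e^{x y} + \frac{3 e^{y}}{2} - \frac{\cos{\left(y \right)}}{2} identically.
Matching coefficients of the independent functions:
  [x^{3} e^{x y}]:  \frac{B}{2} = \frac{3}{2}
  [y^{2} e^{x y}, y^{3} e^{x y}]:  - 3 B = -9
  [y^{4} e^{x y}]:  B = 3
  [e^{y}]:  \frac{A}{2} = \frac{3}{2}
  [\cos{\left(y \right)}]:  - \frac{C}{2} = - \frac{1}{2}
Solving: A = 3, B = 3, C = 1.
Check against the point condition:
  u(0, 0) = 6  ⟹  A + B = 6  ✓
Hence u(x, y) = 3 e^{y} + 3 e^{x y} + \sin{\left(y \right)}.

Answer: u(x, y) = 3 e^{y} + 3 e^{x y} + \sin{\left(y \right)}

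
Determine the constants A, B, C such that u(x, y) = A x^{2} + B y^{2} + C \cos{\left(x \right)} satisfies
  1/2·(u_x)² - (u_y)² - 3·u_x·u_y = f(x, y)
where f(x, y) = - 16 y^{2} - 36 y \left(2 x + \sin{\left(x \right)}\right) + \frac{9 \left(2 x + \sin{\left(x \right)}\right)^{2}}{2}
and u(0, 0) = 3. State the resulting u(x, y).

Substitute the ansatz u = A x^{2} + B y^{2} + C \cos{\left(x \right)} into the left-hand side.
Derivatives of the ansatz:
  u_x = 2 A x - C \sin{\left(x \right)}
  u_y = 2 B y
Term by term:
  1/2·(u_x)² = 2 A^{2} x^{2} - 2 A C x \sin{\left(x \right)} + \frac{C^{2} \sin^{2}{\left(x \right)}}{2}
  -(u_y)² = - 4 B^{2} y^{2}
  -3·u_x·u_y = - 12 A B x y + 6 B C y \sin{\left(x \right)}
So the left-hand side equals
  2 A^{2} x^{2} - 12 A B x y - 2 A C x \sin{\left(x \right)} - 4 B^{2} y^{2} + 6 B C y \sin{\left(x \right)} + \frac{C^{2} \sin^{2}{\left(x \right)}}{2}
This must equal f(x, y) identically; expanded, f = 18 x^{2} - 72 x y + 18 x \sin{\left(x \right)} - 16 y^{2} - 36 y \sin{\left(x \right)} + \frac{9 \sin^{2}{\left(x \right)}}{2}.
Matching coefficients of the independent functions:
  [x^{2}]:  2 A^{2} = 18
  [y^{2}]:  - 4 B^{2} = -16
  [x y]:  - 12 A B = -72
  [x \sin{\left(x \right)}]:  - 2 A C = 18
  [y \sin{\left(x \right)}]:  6 B C = -36
  [\sin^{2}{\left(x \right)}]:  \frac{C^{2}}{2} = \frac{9}{2}
These equations allow (A, B, C) = (-3, -2, 3) or (3, 2, -3).
Impose the point condition(s):
  u(0, 0) = 3  ⟹  C = 3
Only A = -3, B = -2, C = 3 satisfies everything.
Hence u(x, y) = - 3 x^{2} - 2 y^{2} + 3 \cos{\left(x \right)}.

Answer: u(x, y) = - 3 x^{2} - 2 y^{2} + 3 \cos{\left(x \right)}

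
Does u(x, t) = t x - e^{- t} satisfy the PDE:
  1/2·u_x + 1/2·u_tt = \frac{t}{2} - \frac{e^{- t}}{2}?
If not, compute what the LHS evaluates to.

Evaluate each term of the left-hand side for u = t x - e^{- t}.
Derivatives:
  u_x = t
  u_tt = - e^{- t}
Terms:
  1/2·u_x = \frac{t}{2}
  1/2·u_tt = - \frac{e^{- t}}{2}
Sum: LHS = \frac{t}{2} - \frac{e^{- t}}{2}
This is exactly the given right-hand side, so u is a solution.

Answer: Yes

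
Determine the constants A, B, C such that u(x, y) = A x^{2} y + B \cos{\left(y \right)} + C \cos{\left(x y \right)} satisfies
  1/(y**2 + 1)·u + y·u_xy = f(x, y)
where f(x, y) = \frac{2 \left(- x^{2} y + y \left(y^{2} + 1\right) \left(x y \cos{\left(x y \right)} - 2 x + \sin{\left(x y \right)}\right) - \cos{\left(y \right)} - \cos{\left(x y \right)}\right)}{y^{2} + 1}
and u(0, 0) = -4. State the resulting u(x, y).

Substitute the ansatz u = A x^{2} y + B \cos{\left(y \right)} + C \cos{\left(x y \right)} into the left-hand side.
Derivatives of the ansatz:
  u_xy = 2 A x - C x y \cos{\left(x y \right)} - C \sin{\left(x y \right)}
Term by term:
  1/(y**2 + 1)·u = \frac{A x^{2} y}{y^{2} + 1} + \frac{B \cos{\left(y \right)}}{y^{2} + 1} + \frac{C \cos{\left(x y \right)}}{y^{2} + 1}
  y·u_xy = 2 A x y - C x y^{2} \cos{\left(x y \right)} - C y \sin{\left(x y \right)}
So the left-hand side equals
  \frac{A x^{2} y}{y^{2} + 1} + 2 A x y + \frac{B \cos{\left(y \right)}}{y^{2} + 1} - C x y^{2} \cos{\left(x y \right)} - C y \sin{\left(x y \right)} + \frac{C \cos{\left(x y \right)}}{y^{2} + 1}
This must equal f(x, y) identically; expanded, f = - \frac{2 x^{2} y}{y^{2} + 1} + 2 x y^{2} \cos{\left(x y \right)} - 4 x y + 2 y \sin{\left(x y \right)} - \frac{2 \cos{\left(y \right)}}{y^{2} + 1} - \frac{2 \cos{\left(x y \right)}}{y^{2} + 1}.
Matching coefficients of the independent functions:
  [x y]:  2 A = -4
  [y \sin{\left(x y \right)}, x y^{2} \cos{\left(x y \right)}]:  - C = 2
  [\frac{\cos{\left(y \right)}}{y^{2} + 1}]:  B = -2
  [\frac{\cos{\left(x y \right)}}{y^{2} + 1}]:  C = -2
  [\frac{x^{2} y}{y^{2} + 1}]:  A = -2
Solving: A = -2, B = -2, C = -2.
Check against the point condition:
  u(0, 0) = -4  ⟹  B + C = -4  ✓
Hence u(x, y) = - 2 x^{2} y - 2 \cos{\left(y \right)} - 2 \cos{\left(x y \right)}.

Answer: u(x, y) = - 2 x^{2} y - 2 \cos{\left(y \right)} - 2 \cos{\left(x y \right)}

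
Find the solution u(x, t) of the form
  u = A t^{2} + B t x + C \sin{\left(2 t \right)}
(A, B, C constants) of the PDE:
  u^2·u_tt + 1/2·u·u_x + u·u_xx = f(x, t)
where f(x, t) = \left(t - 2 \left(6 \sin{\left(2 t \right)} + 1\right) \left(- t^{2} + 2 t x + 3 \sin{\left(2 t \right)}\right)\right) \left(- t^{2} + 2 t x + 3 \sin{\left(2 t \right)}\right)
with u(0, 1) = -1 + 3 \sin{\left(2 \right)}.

Substitute the ansatz u = A t^{2} + B t x + C \sin{\left(2 t \right)} into the left-hand side.
Derivatives of the ansatz:
  u_tt = 2 A - 4 C \sin{\left(2 t \right)}
  u_x = B t
  u_xx = 0
Term by term:
  u^2·u_tt = 2 A^{3} t^{4} + 4 A^{2} B t^{3} x - 4 A^{2} C t^{4} \sin{\left(2 t \right)} + 4 A^{2} C t^{2} \sin{\left(2 t \right)} + 2 A B^{2} t^{2} x^{2} - 8 A B C t^{3} x \sin{\left(2 t \right)} + 4 A B C t x \sin{\left(2 t \right)} - 8 A C^{2} t^{2} \sin^{2}{\left(2 t \right)} + 2 A C^{2} \sin^{2}{\left(2 t \right)} - 4 B^{2} C t^{2} x^{2} \sin{\left(2 t \right)} - 8 B C^{2} t x \sin^{2}{\left(2 t \right)} - 4 C^{3} \sin^{3}{\left(2 t \right)}
  1/2·u·u_x = \frac{A B t^{3}}{2} + \frac{B^{2} t^{2} x}{2} + \frac{B C t \sin{\left(2 t \right)}}{2}
  u·u_xx = 0
So the left-hand side equals
  2 A^{3} t^{4} + 4 A^{2} B t^{3} x - 4 A^{2} C t^{4} \sin{\left(2 t \right)} + 4 A^{2} C t^{2} \sin{\left(2 t \right)} + 2 A B^{2} t^{2} x^{2} - 8 A B C t^{3} x \sin{\left(2 t \right)} + 4 A B C t x \sin{\left(2 t \right)} + \frac{A B t^{3}}{2} - 8 A C^{2} t^{2} \sin^{2}{\left(2 t \right)} + 2 A C^{2} \sin^{2}{\left(2 t \right)} - 4 B^{2} C t^{2} x^{2} \sin{\left(2 t \right)} + \frac{B^{2} t^{2} x}{2} - 8 B C^{2} t x \sin^{2}{\left(2 t \right)} + \frac{B C t \sin{\left(2 t \right)}}{2} - 4 C^{3} \sin^{3}{\left(2 t \right)}
This must equal f(x, t) identically; expanded, f = - 12 t^{4} \sin{\left(2 t \right)} - 2 t^{4} + 48 t^{3} x \sin{\left(2 t \right)} + 8 t^{3} x - t^{3} - 48 t^{2} x^{2} \sin{\left(2 t \right)} - 8 t^{2} x^{2} + 2 t^{2} x + 72 t^{2} \sin^{2}{\left(2 t \right)} + 12 t^{2} \sin{\left(2 t \right)} - 144 t x \sin^{2}{\left(2 t \right)} - 24 t x \sin{\left(2 t \right)} + 3 t \sin{\left(2 t \right)} - 108 \sin^{3}{\left(2 t \right)} - 18 \sin^{2}{\left(2 t \right)}.
Matching coefficients of the independent functions:
(each divided by its leading coefficient; functions giving the same equation are listed together)
  [t^{3}]:  A B + 2 = 0
  [t^{4}]:  A^{3} + 1 = 0
  [t \sin{\left(2 t \right)}]:  B C - 6 = 0
  [t^{2} x]:  B^{2} - 4 = 0
  [t^{2} x^{2}]:  A B^{2} + 4 = 0
  [t^{2} \sin{\left(2 t \right)}, t^{4} \sin{\left(2 t \right)}]:  A^{2} C - 3 = 0
  [t^{2} \sin^{2}{\left(2 t \right)}, \sin^{2}{\left(2 t \right)}]:  A C^{2} + 9 = 0
  [t^{3} x]:  A^{2} B - 2 = 0
  [t x \sin{\left(2 t \right)}, t^{3} x \sin{\left(2 t \right)}]:  A B C + 6 = 0
  [t x \sin^{2}{\left(2 t \right)}]:  B C^{2} - 18 = 0
  [t^{2} x^{2} \sin{\left(2 t \right)}]:  B^{2} C - 12 = 0
  [\sin^{3}{\left(2 t \right)}]:  C^{3} - 27 = 0
Solving: A = -1, B = 2, C = 3.
Check against the point condition:
  u(0, 1) = -1 + 3 \sin{\left(2 \right)}  ⟹  A + C \sin{\left(2 \right)} = -1 + 3 \sin{\left(2 \right)}  ✓
Hence u(x, t) = - t^{2} + 2 t x + 3 \sin{\left(2 t \right)}.

Answer: u(x, t) = - t^{2} + 2 t x + 3 \sin{\left(2 t \right)}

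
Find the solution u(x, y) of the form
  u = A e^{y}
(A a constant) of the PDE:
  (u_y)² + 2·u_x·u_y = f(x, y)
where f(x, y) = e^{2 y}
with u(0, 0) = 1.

Substitute the ansatz u = A e^{y} into the left-hand side.
Derivatives of the ansatz:
  u_y = A e^{y}
  u_x = 0
Term by term:
  (u_y)² = A^{2} e^{2 y}
  2·u_x·u_y = 0
So the left-hand side equals
  A^{2} e^{2 y}
This must equal f(x, y) = e^{2 y} identically.
Matching coefficients of the independent functions:
  [e^{2 y}]:  A^{2} = 1
These equations allow (A) = (-1) or (1).
Impose the point condition(s):
  u(0, 0) = 1  ⟹  A = 1
Only A = 1 satisfies everything.
Hence u(x, y) = e^{y}.

Answer: u(x, y) = e^{y}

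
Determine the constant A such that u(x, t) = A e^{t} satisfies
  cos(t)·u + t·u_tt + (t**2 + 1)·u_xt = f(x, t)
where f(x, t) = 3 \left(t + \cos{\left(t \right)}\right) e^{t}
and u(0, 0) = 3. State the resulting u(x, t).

Substitute the ansatz u = A e^{t} into the left-hand side.
Derivatives of the ansatz:
  u_tt = A e^{t}
  u_xt = 0
Term by term:
  cos(t)·u = A e^{t} \cos{\left(t \right)}
  t·u_tt = A t e^{t}
  (t**2 + 1)·u_xt = 0
So the left-hand side equals
  A t e^{t} + A e^{t} \cos{\left(t \right)}
This must equal f(x, t) identically; expanded, f = 3 t e^{t} + 3 e^{t} \cos{\left(t \right)}.
Matching coefficients of the independent functions:
  [t e^{t}, e^{t} \cos{\left(t \right)}]:  A = 3
Solving: A = 3.
Check against the point condition:
  u(0, 0) = 3  ⟹  A = 3  ✓
Hence u(x, t) = 3 e^{t}.

Answer: u(x, t) = 3 e^{t}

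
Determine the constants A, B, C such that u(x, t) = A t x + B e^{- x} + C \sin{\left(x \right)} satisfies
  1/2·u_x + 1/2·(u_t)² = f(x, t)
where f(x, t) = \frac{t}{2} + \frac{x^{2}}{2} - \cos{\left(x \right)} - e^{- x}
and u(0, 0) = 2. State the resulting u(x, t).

Substitute the ansatz u = A t x + B e^{- x} + C \sin{\left(x \right)} into the left-hand side.
Derivatives of the ansatz:
  u_x = A t - B e^{- x} + C \cos{\left(x \right)}
  u_t = A x
Term by term:
  1/2·u_x = \frac{A t}{2} - \frac{B e^{- x}}{2} + \frac{C \cos{\left(x \right)}}{2}
  1/2·(u_t)² = \frac{A^{2} x^{2}}{2}
So the left-hand side equals
  \frac{A^{2} x^{2}}{2} + \frac{A t}{2} - \frac{B e^{- x}}{2} + \frac{C \cos{\left(x \right)}}{2}
This must equal f(x, t) = \frac{t}{2} + \frac{x^{2}}{2} - \cos{\left(x \right)} - e^{- x} identically.
Matching coefficients of the independent functions:
  [t]:  \frac{A}{2} = \frac{1}{2}
  [x^{2}]:  \frac{A^{2}}{2} = \frac{1}{2}
  [e^{- x}]:  - \frac{B}{2} = -1
  [\cos{\left(x \right)}]:  \frac{C}{2} = -1
Solving: A = 1, B = 2, C = -2.
Check against the point condition:
  u(0, 0) = 2  ⟹  B = 2  ✓
Hence u(x, t) = t x - 2 \sin{\left(x \right)} + 2 e^{- x}.

Answer: u(x, t) = t x - 2 \sin{\left(x \right)} + 2 e^{- x}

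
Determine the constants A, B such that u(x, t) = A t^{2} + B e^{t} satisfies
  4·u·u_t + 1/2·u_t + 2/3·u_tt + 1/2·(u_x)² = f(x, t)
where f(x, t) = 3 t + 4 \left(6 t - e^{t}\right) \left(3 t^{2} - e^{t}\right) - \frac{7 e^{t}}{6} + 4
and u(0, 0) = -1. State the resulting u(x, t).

Substitute the ansatz u = A t^{2} + B e^{t} into the left-hand side.
Derivatives of the ansatz:
  u_t = 2 A t + B e^{t}
  u_tt = 2 A + B e^{t}
  u_x = 0
Term by term:
  4·u·u_t = 8 A^{2} t^{3} + 4 A B t^{2} e^{t} + 8 A B t e^{t} + 4 B^{2} e^{2 t}
  1/2·u_t = A t + \frac{B e^{t}}{2}
  2/3·u_tt = \frac{4 A}{3} + \frac{2 B e^{t}}{3}
  1/2·(u_x)² = 0
So the left-hand side equals
  8 A^{2} t^{3} + 4 A B t^{2} e^{t} + 8 A B t e^{t} + A t + \frac{4 A}{3} + 4 B^{2} e^{2 t} + \frac{7 B e^{t}}{6}
This must equal f(x, t) identically; expanded, f = 72 t^{3} - 12 t^{2} e^{t} - 24 t e^{t} + 3 t + 4 e^{2 t} - \frac{7 e^{t}}{6} + 4.
Matching coefficients of the independent functions:
  [constant term]:  \frac{4 A}{3} = 4
  [t]:  A = 3
  [t^{3}]:  8 A^{2} = 72
  [t e^{t}]:  8 A B = -24
  [t^{2} e^{t}]:  4 A B = -12
  [e^{t}]:  \frac{7 B}{6} = - \frac{7}{6}
  [e^{2 t}]:  4 B^{2} = 4
Solving: A = 3, B = -1.
Check against the point condition:
  u(0, 0) = -1  ⟹  B = -1  ✓
Hence u(x, t) = 3 t^{2} - e^{t}.

Answer: u(x, t) = 3 t^{2} - e^{t}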